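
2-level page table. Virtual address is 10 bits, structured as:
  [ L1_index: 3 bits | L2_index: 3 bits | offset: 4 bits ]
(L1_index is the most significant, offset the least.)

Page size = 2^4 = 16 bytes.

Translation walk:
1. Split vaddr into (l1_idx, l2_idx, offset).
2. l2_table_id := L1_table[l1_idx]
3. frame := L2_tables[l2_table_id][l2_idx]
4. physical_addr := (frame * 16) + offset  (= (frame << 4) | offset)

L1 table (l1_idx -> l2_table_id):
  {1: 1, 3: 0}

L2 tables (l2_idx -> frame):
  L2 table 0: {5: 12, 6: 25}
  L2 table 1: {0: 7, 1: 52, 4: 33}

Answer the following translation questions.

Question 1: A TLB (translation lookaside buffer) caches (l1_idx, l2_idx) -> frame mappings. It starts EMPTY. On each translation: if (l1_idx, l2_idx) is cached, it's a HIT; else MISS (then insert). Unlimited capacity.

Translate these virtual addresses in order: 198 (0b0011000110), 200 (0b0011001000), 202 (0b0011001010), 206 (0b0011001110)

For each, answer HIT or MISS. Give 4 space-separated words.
vaddr=198: (1,4) not in TLB -> MISS, insert
vaddr=200: (1,4) in TLB -> HIT
vaddr=202: (1,4) in TLB -> HIT
vaddr=206: (1,4) in TLB -> HIT

Answer: MISS HIT HIT HIT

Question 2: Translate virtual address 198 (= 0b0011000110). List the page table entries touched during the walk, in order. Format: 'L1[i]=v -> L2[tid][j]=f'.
Answer: L1[1]=1 -> L2[1][4]=33

Derivation:
vaddr = 198 = 0b0011000110
Split: l1_idx=1, l2_idx=4, offset=6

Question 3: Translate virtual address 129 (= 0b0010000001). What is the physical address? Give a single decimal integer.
vaddr = 129 = 0b0010000001
Split: l1_idx=1, l2_idx=0, offset=1
L1[1] = 1
L2[1][0] = 7
paddr = 7 * 16 + 1 = 113

Answer: 113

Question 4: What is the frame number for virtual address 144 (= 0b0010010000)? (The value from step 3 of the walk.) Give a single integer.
Answer: 52

Derivation:
vaddr = 144: l1_idx=1, l2_idx=1
L1[1] = 1; L2[1][1] = 52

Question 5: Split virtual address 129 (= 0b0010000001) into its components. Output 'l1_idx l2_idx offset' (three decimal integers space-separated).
Answer: 1 0 1

Derivation:
vaddr = 129 = 0b0010000001
  top 3 bits -> l1_idx = 1
  next 3 bits -> l2_idx = 0
  bottom 4 bits -> offset = 1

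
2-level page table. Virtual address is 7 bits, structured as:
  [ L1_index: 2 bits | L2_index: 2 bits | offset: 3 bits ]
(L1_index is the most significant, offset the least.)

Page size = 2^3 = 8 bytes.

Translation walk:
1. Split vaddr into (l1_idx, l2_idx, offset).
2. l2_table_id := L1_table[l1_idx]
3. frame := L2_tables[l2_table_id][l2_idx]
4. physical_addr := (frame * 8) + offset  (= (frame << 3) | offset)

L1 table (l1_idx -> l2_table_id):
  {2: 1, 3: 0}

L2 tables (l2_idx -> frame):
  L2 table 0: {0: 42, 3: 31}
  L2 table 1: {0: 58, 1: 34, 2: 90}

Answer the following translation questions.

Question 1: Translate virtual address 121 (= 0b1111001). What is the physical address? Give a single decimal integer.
Answer: 249

Derivation:
vaddr = 121 = 0b1111001
Split: l1_idx=3, l2_idx=3, offset=1
L1[3] = 0
L2[0][3] = 31
paddr = 31 * 8 + 1 = 249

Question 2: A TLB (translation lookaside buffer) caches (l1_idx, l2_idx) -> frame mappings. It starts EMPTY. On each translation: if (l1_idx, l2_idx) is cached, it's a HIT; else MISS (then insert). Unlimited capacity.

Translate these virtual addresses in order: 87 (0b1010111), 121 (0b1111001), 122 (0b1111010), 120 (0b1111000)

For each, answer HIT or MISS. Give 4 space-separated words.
vaddr=87: (2,2) not in TLB -> MISS, insert
vaddr=121: (3,3) not in TLB -> MISS, insert
vaddr=122: (3,3) in TLB -> HIT
vaddr=120: (3,3) in TLB -> HIT

Answer: MISS MISS HIT HIT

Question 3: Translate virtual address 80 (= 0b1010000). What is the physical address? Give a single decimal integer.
Answer: 720

Derivation:
vaddr = 80 = 0b1010000
Split: l1_idx=2, l2_idx=2, offset=0
L1[2] = 1
L2[1][2] = 90
paddr = 90 * 8 + 0 = 720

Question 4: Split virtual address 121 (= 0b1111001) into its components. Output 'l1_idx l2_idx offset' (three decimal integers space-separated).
Answer: 3 3 1

Derivation:
vaddr = 121 = 0b1111001
  top 2 bits -> l1_idx = 3
  next 2 bits -> l2_idx = 3
  bottom 3 bits -> offset = 1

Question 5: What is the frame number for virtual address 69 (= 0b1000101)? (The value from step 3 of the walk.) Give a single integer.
Answer: 58

Derivation:
vaddr = 69: l1_idx=2, l2_idx=0
L1[2] = 1; L2[1][0] = 58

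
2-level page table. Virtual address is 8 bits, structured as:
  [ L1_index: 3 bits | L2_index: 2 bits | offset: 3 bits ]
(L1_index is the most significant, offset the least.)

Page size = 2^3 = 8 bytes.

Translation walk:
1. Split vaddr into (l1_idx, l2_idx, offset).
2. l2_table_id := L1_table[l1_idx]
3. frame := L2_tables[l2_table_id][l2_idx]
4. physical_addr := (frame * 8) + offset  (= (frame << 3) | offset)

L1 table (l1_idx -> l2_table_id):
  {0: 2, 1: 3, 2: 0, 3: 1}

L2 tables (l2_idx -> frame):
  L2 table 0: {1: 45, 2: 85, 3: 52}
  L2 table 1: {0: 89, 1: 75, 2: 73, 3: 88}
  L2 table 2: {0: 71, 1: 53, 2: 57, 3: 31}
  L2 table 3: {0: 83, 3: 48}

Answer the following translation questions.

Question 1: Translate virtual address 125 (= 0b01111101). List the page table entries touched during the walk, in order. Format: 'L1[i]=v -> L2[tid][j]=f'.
vaddr = 125 = 0b01111101
Split: l1_idx=3, l2_idx=3, offset=5

Answer: L1[3]=1 -> L2[1][3]=88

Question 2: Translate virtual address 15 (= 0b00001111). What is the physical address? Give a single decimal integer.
vaddr = 15 = 0b00001111
Split: l1_idx=0, l2_idx=1, offset=7
L1[0] = 2
L2[2][1] = 53
paddr = 53 * 8 + 7 = 431

Answer: 431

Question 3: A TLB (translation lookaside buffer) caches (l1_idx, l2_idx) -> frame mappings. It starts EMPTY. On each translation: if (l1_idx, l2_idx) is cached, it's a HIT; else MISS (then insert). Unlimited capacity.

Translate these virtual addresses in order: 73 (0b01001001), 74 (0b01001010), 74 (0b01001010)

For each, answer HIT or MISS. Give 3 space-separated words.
Answer: MISS HIT HIT

Derivation:
vaddr=73: (2,1) not in TLB -> MISS, insert
vaddr=74: (2,1) in TLB -> HIT
vaddr=74: (2,1) in TLB -> HIT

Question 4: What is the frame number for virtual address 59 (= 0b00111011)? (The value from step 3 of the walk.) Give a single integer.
Answer: 48

Derivation:
vaddr = 59: l1_idx=1, l2_idx=3
L1[1] = 3; L2[3][3] = 48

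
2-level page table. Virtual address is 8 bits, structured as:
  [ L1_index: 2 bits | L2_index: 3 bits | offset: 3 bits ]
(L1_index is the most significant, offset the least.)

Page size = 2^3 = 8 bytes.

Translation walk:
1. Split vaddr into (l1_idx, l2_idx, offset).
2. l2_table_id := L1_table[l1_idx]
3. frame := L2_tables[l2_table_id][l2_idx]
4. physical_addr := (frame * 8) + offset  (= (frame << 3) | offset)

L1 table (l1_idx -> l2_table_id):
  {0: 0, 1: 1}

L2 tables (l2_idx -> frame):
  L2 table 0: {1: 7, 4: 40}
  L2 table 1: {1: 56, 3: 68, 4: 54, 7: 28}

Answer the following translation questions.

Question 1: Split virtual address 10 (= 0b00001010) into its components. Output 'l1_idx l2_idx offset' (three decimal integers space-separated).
Answer: 0 1 2

Derivation:
vaddr = 10 = 0b00001010
  top 2 bits -> l1_idx = 0
  next 3 bits -> l2_idx = 1
  bottom 3 bits -> offset = 2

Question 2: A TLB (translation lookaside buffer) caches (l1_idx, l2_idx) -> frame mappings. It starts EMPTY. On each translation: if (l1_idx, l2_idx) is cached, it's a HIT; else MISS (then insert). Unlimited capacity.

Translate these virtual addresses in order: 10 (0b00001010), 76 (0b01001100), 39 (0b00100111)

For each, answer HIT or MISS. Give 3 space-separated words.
Answer: MISS MISS MISS

Derivation:
vaddr=10: (0,1) not in TLB -> MISS, insert
vaddr=76: (1,1) not in TLB -> MISS, insert
vaddr=39: (0,4) not in TLB -> MISS, insert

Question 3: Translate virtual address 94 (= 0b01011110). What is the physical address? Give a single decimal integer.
Answer: 550

Derivation:
vaddr = 94 = 0b01011110
Split: l1_idx=1, l2_idx=3, offset=6
L1[1] = 1
L2[1][3] = 68
paddr = 68 * 8 + 6 = 550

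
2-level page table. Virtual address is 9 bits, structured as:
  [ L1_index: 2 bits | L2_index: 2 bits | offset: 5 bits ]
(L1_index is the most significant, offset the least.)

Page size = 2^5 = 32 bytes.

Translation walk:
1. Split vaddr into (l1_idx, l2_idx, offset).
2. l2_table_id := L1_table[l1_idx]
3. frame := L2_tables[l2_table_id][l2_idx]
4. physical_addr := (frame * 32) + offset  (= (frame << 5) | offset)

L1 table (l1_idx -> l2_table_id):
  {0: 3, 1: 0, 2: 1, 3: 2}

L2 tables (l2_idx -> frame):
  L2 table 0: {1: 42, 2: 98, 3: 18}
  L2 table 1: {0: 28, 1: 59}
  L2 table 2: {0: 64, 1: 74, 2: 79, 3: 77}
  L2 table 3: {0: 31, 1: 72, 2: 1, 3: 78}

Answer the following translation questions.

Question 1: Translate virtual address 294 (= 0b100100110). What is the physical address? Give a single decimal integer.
vaddr = 294 = 0b100100110
Split: l1_idx=2, l2_idx=1, offset=6
L1[2] = 1
L2[1][1] = 59
paddr = 59 * 32 + 6 = 1894

Answer: 1894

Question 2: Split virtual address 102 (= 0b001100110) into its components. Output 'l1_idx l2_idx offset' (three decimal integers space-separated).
Answer: 0 3 6

Derivation:
vaddr = 102 = 0b001100110
  top 2 bits -> l1_idx = 0
  next 2 bits -> l2_idx = 3
  bottom 5 bits -> offset = 6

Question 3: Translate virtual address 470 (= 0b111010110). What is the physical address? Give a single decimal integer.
vaddr = 470 = 0b111010110
Split: l1_idx=3, l2_idx=2, offset=22
L1[3] = 2
L2[2][2] = 79
paddr = 79 * 32 + 22 = 2550

Answer: 2550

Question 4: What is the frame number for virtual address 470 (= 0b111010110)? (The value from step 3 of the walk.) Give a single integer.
vaddr = 470: l1_idx=3, l2_idx=2
L1[3] = 2; L2[2][2] = 79

Answer: 79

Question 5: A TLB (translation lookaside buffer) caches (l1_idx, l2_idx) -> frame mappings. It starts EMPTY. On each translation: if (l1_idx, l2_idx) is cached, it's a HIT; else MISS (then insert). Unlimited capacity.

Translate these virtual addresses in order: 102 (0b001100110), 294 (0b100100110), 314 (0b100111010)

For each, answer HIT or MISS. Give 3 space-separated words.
Answer: MISS MISS HIT

Derivation:
vaddr=102: (0,3) not in TLB -> MISS, insert
vaddr=294: (2,1) not in TLB -> MISS, insert
vaddr=314: (2,1) in TLB -> HIT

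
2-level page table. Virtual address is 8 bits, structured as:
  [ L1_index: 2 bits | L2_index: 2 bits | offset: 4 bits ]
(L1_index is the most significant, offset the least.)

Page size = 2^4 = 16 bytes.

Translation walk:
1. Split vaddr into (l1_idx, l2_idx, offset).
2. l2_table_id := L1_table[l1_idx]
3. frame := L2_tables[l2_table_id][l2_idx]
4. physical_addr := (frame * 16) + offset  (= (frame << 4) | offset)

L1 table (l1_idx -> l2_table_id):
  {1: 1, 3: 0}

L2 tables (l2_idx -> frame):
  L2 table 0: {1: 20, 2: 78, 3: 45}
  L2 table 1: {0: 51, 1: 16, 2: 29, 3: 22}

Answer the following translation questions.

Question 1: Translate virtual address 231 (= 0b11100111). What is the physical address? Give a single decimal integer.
Answer: 1255

Derivation:
vaddr = 231 = 0b11100111
Split: l1_idx=3, l2_idx=2, offset=7
L1[3] = 0
L2[0][2] = 78
paddr = 78 * 16 + 7 = 1255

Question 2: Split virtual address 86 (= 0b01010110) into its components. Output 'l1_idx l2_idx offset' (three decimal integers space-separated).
vaddr = 86 = 0b01010110
  top 2 bits -> l1_idx = 1
  next 2 bits -> l2_idx = 1
  bottom 4 bits -> offset = 6

Answer: 1 1 6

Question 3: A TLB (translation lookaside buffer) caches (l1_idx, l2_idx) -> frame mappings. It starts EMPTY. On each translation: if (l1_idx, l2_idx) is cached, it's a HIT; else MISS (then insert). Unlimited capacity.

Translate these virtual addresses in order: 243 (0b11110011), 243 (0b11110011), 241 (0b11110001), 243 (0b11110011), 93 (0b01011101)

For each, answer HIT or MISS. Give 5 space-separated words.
vaddr=243: (3,3) not in TLB -> MISS, insert
vaddr=243: (3,3) in TLB -> HIT
vaddr=241: (3,3) in TLB -> HIT
vaddr=243: (3,3) in TLB -> HIT
vaddr=93: (1,1) not in TLB -> MISS, insert

Answer: MISS HIT HIT HIT MISS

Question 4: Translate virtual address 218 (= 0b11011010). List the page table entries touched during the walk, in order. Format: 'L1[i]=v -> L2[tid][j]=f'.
vaddr = 218 = 0b11011010
Split: l1_idx=3, l2_idx=1, offset=10

Answer: L1[3]=0 -> L2[0][1]=20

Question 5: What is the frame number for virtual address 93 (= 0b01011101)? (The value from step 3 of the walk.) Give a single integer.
Answer: 16

Derivation:
vaddr = 93: l1_idx=1, l2_idx=1
L1[1] = 1; L2[1][1] = 16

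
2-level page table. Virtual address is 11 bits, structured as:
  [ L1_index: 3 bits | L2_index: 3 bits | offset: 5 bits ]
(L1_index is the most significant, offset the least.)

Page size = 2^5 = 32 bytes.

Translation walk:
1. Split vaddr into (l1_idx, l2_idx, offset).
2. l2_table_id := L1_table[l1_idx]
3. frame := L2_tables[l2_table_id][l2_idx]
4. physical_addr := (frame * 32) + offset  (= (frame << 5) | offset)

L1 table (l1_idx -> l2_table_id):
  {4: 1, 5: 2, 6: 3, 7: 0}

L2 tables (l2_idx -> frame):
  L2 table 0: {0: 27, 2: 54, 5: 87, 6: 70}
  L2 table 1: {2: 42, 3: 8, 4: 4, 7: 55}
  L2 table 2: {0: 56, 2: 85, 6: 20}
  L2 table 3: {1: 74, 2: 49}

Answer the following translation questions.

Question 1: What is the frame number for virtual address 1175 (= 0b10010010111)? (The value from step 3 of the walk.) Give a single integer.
vaddr = 1175: l1_idx=4, l2_idx=4
L1[4] = 1; L2[1][4] = 4

Answer: 4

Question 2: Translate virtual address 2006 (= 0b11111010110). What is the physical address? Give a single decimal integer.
vaddr = 2006 = 0b11111010110
Split: l1_idx=7, l2_idx=6, offset=22
L1[7] = 0
L2[0][6] = 70
paddr = 70 * 32 + 22 = 2262

Answer: 2262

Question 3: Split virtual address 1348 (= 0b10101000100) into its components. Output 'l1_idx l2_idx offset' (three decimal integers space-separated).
Answer: 5 2 4

Derivation:
vaddr = 1348 = 0b10101000100
  top 3 bits -> l1_idx = 5
  next 3 bits -> l2_idx = 2
  bottom 5 bits -> offset = 4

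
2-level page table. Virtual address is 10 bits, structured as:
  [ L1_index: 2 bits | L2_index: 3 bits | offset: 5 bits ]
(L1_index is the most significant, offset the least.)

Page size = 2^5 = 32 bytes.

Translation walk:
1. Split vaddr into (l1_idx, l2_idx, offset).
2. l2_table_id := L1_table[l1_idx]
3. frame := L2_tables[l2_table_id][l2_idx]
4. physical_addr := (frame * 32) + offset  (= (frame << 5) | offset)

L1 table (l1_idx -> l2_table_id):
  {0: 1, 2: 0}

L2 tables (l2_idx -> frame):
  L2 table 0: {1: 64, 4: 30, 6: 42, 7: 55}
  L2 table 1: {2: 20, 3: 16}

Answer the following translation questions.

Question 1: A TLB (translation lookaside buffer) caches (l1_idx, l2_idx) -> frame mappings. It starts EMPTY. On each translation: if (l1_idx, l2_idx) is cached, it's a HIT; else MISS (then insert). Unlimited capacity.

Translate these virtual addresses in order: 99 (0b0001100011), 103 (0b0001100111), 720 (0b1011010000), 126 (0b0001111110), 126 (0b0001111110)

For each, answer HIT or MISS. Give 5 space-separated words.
vaddr=99: (0,3) not in TLB -> MISS, insert
vaddr=103: (0,3) in TLB -> HIT
vaddr=720: (2,6) not in TLB -> MISS, insert
vaddr=126: (0,3) in TLB -> HIT
vaddr=126: (0,3) in TLB -> HIT

Answer: MISS HIT MISS HIT HIT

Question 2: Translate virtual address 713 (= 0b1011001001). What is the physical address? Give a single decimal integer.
vaddr = 713 = 0b1011001001
Split: l1_idx=2, l2_idx=6, offset=9
L1[2] = 0
L2[0][6] = 42
paddr = 42 * 32 + 9 = 1353

Answer: 1353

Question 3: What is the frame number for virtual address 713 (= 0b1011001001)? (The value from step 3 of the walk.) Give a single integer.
vaddr = 713: l1_idx=2, l2_idx=6
L1[2] = 0; L2[0][6] = 42

Answer: 42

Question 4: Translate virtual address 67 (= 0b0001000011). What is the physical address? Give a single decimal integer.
Answer: 643

Derivation:
vaddr = 67 = 0b0001000011
Split: l1_idx=0, l2_idx=2, offset=3
L1[0] = 1
L2[1][2] = 20
paddr = 20 * 32 + 3 = 643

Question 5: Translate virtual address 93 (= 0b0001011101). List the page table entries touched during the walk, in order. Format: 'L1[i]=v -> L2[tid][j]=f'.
vaddr = 93 = 0b0001011101
Split: l1_idx=0, l2_idx=2, offset=29

Answer: L1[0]=1 -> L2[1][2]=20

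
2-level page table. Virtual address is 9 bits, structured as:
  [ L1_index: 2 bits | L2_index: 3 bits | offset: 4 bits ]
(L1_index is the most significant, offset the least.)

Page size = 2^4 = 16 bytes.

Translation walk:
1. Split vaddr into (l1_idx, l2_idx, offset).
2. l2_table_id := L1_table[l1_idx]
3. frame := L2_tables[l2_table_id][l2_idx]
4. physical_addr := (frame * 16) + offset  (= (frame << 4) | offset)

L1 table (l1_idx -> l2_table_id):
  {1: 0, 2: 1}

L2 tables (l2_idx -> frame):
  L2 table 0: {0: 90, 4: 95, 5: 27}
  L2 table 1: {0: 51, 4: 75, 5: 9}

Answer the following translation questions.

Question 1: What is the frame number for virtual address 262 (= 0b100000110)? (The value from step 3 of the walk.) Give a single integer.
vaddr = 262: l1_idx=2, l2_idx=0
L1[2] = 1; L2[1][0] = 51

Answer: 51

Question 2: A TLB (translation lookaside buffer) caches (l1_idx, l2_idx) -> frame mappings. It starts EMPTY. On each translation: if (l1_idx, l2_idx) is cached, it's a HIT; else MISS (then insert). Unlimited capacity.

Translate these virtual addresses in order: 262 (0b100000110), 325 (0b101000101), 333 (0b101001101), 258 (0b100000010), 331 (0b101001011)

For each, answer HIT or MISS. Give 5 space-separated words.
Answer: MISS MISS HIT HIT HIT

Derivation:
vaddr=262: (2,0) not in TLB -> MISS, insert
vaddr=325: (2,4) not in TLB -> MISS, insert
vaddr=333: (2,4) in TLB -> HIT
vaddr=258: (2,0) in TLB -> HIT
vaddr=331: (2,4) in TLB -> HIT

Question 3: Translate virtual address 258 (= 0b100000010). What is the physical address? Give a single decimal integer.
vaddr = 258 = 0b100000010
Split: l1_idx=2, l2_idx=0, offset=2
L1[2] = 1
L2[1][0] = 51
paddr = 51 * 16 + 2 = 818

Answer: 818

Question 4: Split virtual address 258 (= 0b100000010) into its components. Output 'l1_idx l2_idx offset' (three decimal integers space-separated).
vaddr = 258 = 0b100000010
  top 2 bits -> l1_idx = 2
  next 3 bits -> l2_idx = 0
  bottom 4 bits -> offset = 2

Answer: 2 0 2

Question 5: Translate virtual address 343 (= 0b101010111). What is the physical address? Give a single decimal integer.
vaddr = 343 = 0b101010111
Split: l1_idx=2, l2_idx=5, offset=7
L1[2] = 1
L2[1][5] = 9
paddr = 9 * 16 + 7 = 151

Answer: 151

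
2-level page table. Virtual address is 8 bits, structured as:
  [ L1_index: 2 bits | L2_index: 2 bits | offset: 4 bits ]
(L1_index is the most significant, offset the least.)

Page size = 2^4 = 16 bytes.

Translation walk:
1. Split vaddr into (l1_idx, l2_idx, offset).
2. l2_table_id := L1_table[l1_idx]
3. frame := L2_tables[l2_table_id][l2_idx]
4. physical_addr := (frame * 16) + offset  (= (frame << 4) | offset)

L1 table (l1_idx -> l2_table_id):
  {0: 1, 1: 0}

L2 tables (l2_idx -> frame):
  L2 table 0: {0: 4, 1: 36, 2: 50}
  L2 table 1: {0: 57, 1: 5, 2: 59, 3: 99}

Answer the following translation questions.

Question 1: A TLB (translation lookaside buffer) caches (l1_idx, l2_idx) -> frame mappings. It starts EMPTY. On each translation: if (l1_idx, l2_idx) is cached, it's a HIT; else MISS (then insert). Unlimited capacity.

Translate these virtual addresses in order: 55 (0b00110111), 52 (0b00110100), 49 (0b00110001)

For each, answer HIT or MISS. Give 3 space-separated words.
Answer: MISS HIT HIT

Derivation:
vaddr=55: (0,3) not in TLB -> MISS, insert
vaddr=52: (0,3) in TLB -> HIT
vaddr=49: (0,3) in TLB -> HIT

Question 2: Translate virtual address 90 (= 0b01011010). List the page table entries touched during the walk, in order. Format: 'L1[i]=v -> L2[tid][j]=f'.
Answer: L1[1]=0 -> L2[0][1]=36

Derivation:
vaddr = 90 = 0b01011010
Split: l1_idx=1, l2_idx=1, offset=10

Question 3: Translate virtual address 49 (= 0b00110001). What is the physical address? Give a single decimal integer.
Answer: 1585

Derivation:
vaddr = 49 = 0b00110001
Split: l1_idx=0, l2_idx=3, offset=1
L1[0] = 1
L2[1][3] = 99
paddr = 99 * 16 + 1 = 1585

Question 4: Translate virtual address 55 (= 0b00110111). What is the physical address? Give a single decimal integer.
Answer: 1591

Derivation:
vaddr = 55 = 0b00110111
Split: l1_idx=0, l2_idx=3, offset=7
L1[0] = 1
L2[1][3] = 99
paddr = 99 * 16 + 7 = 1591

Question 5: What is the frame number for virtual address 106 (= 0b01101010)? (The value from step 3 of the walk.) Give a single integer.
Answer: 50

Derivation:
vaddr = 106: l1_idx=1, l2_idx=2
L1[1] = 0; L2[0][2] = 50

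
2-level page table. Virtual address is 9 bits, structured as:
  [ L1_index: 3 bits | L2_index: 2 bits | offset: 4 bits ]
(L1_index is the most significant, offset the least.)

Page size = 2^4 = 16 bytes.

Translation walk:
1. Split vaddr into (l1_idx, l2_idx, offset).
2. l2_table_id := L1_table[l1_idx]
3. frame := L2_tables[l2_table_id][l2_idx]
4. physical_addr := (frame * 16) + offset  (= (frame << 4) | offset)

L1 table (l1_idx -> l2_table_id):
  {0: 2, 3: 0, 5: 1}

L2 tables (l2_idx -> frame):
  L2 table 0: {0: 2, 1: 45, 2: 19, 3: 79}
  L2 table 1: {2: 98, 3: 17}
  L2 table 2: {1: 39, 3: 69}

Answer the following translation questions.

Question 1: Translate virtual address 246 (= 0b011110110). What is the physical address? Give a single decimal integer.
vaddr = 246 = 0b011110110
Split: l1_idx=3, l2_idx=3, offset=6
L1[3] = 0
L2[0][3] = 79
paddr = 79 * 16 + 6 = 1270

Answer: 1270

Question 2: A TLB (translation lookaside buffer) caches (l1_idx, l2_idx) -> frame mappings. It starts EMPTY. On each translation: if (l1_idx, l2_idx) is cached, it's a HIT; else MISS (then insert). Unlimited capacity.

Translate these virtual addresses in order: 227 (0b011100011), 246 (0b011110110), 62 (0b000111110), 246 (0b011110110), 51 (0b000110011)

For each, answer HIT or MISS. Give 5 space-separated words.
Answer: MISS MISS MISS HIT HIT

Derivation:
vaddr=227: (3,2) not in TLB -> MISS, insert
vaddr=246: (3,3) not in TLB -> MISS, insert
vaddr=62: (0,3) not in TLB -> MISS, insert
vaddr=246: (3,3) in TLB -> HIT
vaddr=51: (0,3) in TLB -> HIT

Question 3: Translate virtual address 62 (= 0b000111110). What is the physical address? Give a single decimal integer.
Answer: 1118

Derivation:
vaddr = 62 = 0b000111110
Split: l1_idx=0, l2_idx=3, offset=14
L1[0] = 2
L2[2][3] = 69
paddr = 69 * 16 + 14 = 1118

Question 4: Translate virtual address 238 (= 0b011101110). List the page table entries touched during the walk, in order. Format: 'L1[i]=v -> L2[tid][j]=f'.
vaddr = 238 = 0b011101110
Split: l1_idx=3, l2_idx=2, offset=14

Answer: L1[3]=0 -> L2[0][2]=19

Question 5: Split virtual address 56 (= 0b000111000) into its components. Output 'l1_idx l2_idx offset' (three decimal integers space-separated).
Answer: 0 3 8

Derivation:
vaddr = 56 = 0b000111000
  top 3 bits -> l1_idx = 0
  next 2 bits -> l2_idx = 3
  bottom 4 bits -> offset = 8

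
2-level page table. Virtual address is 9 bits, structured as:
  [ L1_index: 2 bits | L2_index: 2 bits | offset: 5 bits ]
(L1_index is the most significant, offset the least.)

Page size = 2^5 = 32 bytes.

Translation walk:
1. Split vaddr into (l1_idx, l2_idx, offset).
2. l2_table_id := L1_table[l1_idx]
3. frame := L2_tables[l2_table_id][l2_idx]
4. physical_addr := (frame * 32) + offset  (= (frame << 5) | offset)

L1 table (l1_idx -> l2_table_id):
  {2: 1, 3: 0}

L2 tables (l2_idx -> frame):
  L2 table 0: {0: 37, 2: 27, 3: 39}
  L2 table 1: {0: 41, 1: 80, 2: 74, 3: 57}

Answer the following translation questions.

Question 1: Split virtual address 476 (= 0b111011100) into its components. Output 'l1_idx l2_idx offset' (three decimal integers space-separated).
vaddr = 476 = 0b111011100
  top 2 bits -> l1_idx = 3
  next 2 bits -> l2_idx = 2
  bottom 5 bits -> offset = 28

Answer: 3 2 28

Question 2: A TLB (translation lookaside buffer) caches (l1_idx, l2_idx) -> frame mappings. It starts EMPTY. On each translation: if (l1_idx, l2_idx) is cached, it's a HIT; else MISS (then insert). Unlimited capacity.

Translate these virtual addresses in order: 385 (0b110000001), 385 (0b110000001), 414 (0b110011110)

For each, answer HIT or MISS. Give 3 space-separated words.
vaddr=385: (3,0) not in TLB -> MISS, insert
vaddr=385: (3,0) in TLB -> HIT
vaddr=414: (3,0) in TLB -> HIT

Answer: MISS HIT HIT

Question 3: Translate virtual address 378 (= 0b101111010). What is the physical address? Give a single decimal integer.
Answer: 1850

Derivation:
vaddr = 378 = 0b101111010
Split: l1_idx=2, l2_idx=3, offset=26
L1[2] = 1
L2[1][3] = 57
paddr = 57 * 32 + 26 = 1850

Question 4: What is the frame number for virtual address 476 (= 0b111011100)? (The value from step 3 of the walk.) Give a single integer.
Answer: 27

Derivation:
vaddr = 476: l1_idx=3, l2_idx=2
L1[3] = 0; L2[0][2] = 27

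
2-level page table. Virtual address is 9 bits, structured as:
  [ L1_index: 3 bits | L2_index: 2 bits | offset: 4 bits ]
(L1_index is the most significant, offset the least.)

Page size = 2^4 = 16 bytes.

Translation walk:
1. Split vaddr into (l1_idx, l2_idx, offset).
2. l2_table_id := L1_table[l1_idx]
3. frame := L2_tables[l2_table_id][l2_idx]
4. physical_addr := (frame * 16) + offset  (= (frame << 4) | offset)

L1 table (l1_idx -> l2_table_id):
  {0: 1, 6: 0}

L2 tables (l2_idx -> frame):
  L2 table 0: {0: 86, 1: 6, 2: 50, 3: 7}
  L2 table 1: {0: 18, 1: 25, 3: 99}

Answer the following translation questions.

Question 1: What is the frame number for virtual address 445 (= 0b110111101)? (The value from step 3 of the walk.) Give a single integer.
vaddr = 445: l1_idx=6, l2_idx=3
L1[6] = 0; L2[0][3] = 7

Answer: 7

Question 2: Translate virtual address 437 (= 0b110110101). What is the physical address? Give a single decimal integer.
Answer: 117

Derivation:
vaddr = 437 = 0b110110101
Split: l1_idx=6, l2_idx=3, offset=5
L1[6] = 0
L2[0][3] = 7
paddr = 7 * 16 + 5 = 117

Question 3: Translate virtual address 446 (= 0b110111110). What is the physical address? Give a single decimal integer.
Answer: 126

Derivation:
vaddr = 446 = 0b110111110
Split: l1_idx=6, l2_idx=3, offset=14
L1[6] = 0
L2[0][3] = 7
paddr = 7 * 16 + 14 = 126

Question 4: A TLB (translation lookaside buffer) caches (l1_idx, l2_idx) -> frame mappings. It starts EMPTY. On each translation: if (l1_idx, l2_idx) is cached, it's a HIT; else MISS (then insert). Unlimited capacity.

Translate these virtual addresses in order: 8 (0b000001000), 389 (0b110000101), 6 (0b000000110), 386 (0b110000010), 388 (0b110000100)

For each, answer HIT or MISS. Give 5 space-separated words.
Answer: MISS MISS HIT HIT HIT

Derivation:
vaddr=8: (0,0) not in TLB -> MISS, insert
vaddr=389: (6,0) not in TLB -> MISS, insert
vaddr=6: (0,0) in TLB -> HIT
vaddr=386: (6,0) in TLB -> HIT
vaddr=388: (6,0) in TLB -> HIT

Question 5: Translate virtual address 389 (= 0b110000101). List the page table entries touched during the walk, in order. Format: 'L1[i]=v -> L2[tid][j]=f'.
Answer: L1[6]=0 -> L2[0][0]=86

Derivation:
vaddr = 389 = 0b110000101
Split: l1_idx=6, l2_idx=0, offset=5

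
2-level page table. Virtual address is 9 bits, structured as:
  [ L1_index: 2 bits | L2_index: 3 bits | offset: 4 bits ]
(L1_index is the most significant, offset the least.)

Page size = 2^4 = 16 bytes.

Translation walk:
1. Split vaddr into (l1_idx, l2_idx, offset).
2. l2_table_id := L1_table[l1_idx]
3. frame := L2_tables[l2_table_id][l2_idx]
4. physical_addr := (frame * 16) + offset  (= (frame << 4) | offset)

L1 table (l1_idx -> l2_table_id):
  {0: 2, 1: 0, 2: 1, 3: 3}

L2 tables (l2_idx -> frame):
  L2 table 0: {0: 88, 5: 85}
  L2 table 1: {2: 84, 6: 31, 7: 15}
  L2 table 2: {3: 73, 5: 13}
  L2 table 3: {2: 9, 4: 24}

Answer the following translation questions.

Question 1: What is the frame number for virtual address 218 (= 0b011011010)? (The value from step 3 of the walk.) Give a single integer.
Answer: 85

Derivation:
vaddr = 218: l1_idx=1, l2_idx=5
L1[1] = 0; L2[0][5] = 85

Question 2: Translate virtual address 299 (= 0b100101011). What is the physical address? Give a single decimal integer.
Answer: 1355

Derivation:
vaddr = 299 = 0b100101011
Split: l1_idx=2, l2_idx=2, offset=11
L1[2] = 1
L2[1][2] = 84
paddr = 84 * 16 + 11 = 1355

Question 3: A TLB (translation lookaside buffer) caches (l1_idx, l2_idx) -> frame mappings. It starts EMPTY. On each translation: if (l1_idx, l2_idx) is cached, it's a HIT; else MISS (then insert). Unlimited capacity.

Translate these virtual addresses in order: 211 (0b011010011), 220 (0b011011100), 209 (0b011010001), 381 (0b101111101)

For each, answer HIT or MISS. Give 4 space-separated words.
Answer: MISS HIT HIT MISS

Derivation:
vaddr=211: (1,5) not in TLB -> MISS, insert
vaddr=220: (1,5) in TLB -> HIT
vaddr=209: (1,5) in TLB -> HIT
vaddr=381: (2,7) not in TLB -> MISS, insert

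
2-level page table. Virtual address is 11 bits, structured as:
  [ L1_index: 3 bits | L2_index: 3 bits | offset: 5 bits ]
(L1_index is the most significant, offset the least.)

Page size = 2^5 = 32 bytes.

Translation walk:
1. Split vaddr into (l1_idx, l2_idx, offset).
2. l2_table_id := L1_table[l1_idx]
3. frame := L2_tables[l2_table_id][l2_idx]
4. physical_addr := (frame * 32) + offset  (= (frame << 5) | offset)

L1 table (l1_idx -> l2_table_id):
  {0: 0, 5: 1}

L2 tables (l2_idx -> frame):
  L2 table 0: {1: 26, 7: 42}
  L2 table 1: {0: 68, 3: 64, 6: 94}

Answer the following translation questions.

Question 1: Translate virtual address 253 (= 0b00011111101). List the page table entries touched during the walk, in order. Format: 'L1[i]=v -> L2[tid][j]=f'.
vaddr = 253 = 0b00011111101
Split: l1_idx=0, l2_idx=7, offset=29

Answer: L1[0]=0 -> L2[0][7]=42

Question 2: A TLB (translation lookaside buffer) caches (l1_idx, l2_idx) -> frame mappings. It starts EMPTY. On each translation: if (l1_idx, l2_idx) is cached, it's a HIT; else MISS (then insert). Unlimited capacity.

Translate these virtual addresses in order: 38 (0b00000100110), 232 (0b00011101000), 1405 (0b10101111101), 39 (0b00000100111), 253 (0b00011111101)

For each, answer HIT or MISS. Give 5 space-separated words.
Answer: MISS MISS MISS HIT HIT

Derivation:
vaddr=38: (0,1) not in TLB -> MISS, insert
vaddr=232: (0,7) not in TLB -> MISS, insert
vaddr=1405: (5,3) not in TLB -> MISS, insert
vaddr=39: (0,1) in TLB -> HIT
vaddr=253: (0,7) in TLB -> HIT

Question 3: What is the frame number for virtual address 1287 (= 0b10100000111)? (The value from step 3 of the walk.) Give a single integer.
vaddr = 1287: l1_idx=5, l2_idx=0
L1[5] = 1; L2[1][0] = 68

Answer: 68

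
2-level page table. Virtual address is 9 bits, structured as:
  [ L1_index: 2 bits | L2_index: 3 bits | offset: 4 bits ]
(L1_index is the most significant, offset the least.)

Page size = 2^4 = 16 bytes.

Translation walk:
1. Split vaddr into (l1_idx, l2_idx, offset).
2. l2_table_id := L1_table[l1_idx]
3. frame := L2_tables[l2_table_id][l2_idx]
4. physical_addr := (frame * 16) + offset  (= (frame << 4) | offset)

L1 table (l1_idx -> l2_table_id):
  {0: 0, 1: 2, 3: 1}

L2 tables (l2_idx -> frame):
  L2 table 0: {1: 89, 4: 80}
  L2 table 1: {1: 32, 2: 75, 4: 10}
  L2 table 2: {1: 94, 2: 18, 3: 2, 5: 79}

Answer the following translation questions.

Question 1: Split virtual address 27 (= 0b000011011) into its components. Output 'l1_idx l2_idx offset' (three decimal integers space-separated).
vaddr = 27 = 0b000011011
  top 2 bits -> l1_idx = 0
  next 3 bits -> l2_idx = 1
  bottom 4 bits -> offset = 11

Answer: 0 1 11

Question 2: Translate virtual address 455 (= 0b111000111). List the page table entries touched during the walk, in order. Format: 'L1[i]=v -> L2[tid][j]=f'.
Answer: L1[3]=1 -> L2[1][4]=10

Derivation:
vaddr = 455 = 0b111000111
Split: l1_idx=3, l2_idx=4, offset=7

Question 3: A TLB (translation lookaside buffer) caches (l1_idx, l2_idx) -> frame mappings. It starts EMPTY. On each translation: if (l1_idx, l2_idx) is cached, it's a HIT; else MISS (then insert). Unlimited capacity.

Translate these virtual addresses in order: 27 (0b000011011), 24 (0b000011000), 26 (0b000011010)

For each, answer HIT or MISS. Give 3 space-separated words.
Answer: MISS HIT HIT

Derivation:
vaddr=27: (0,1) not in TLB -> MISS, insert
vaddr=24: (0,1) in TLB -> HIT
vaddr=26: (0,1) in TLB -> HIT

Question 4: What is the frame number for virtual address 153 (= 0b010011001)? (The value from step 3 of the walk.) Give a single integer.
Answer: 94

Derivation:
vaddr = 153: l1_idx=1, l2_idx=1
L1[1] = 2; L2[2][1] = 94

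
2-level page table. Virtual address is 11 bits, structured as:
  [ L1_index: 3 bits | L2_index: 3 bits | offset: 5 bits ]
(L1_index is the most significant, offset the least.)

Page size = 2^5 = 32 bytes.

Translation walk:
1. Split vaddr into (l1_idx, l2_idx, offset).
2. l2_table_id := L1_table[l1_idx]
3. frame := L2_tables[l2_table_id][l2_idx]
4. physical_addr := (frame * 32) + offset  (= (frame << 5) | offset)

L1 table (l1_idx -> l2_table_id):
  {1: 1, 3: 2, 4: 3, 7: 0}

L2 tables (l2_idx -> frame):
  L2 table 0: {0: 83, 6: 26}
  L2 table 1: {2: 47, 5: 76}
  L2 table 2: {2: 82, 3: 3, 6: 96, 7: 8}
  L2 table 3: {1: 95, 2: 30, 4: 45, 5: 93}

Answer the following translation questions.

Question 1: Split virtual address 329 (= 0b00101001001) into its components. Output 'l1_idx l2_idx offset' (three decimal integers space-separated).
Answer: 1 2 9

Derivation:
vaddr = 329 = 0b00101001001
  top 3 bits -> l1_idx = 1
  next 3 bits -> l2_idx = 2
  bottom 5 bits -> offset = 9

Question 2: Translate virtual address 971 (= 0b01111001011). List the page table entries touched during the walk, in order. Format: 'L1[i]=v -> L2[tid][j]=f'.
Answer: L1[3]=2 -> L2[2][6]=96

Derivation:
vaddr = 971 = 0b01111001011
Split: l1_idx=3, l2_idx=6, offset=11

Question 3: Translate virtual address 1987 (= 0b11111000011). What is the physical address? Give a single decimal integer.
Answer: 835

Derivation:
vaddr = 1987 = 0b11111000011
Split: l1_idx=7, l2_idx=6, offset=3
L1[7] = 0
L2[0][6] = 26
paddr = 26 * 32 + 3 = 835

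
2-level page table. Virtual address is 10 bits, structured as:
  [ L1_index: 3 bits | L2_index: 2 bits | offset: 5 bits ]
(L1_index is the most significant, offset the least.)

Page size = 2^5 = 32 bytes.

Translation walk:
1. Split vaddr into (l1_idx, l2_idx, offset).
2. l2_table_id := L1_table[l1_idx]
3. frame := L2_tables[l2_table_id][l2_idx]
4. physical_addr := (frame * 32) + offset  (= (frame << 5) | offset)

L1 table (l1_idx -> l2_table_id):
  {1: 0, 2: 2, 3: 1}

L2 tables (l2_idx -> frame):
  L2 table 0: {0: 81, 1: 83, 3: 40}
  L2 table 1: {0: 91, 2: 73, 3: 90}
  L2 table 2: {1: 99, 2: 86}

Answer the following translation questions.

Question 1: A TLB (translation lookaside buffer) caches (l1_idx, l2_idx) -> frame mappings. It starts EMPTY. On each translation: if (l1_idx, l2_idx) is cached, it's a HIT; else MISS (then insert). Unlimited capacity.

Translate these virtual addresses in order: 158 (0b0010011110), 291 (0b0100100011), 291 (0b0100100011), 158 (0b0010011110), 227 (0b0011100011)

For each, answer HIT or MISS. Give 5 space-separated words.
vaddr=158: (1,0) not in TLB -> MISS, insert
vaddr=291: (2,1) not in TLB -> MISS, insert
vaddr=291: (2,1) in TLB -> HIT
vaddr=158: (1,0) in TLB -> HIT
vaddr=227: (1,3) not in TLB -> MISS, insert

Answer: MISS MISS HIT HIT MISS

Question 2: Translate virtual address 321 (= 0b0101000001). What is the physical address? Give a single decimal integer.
vaddr = 321 = 0b0101000001
Split: l1_idx=2, l2_idx=2, offset=1
L1[2] = 2
L2[2][2] = 86
paddr = 86 * 32 + 1 = 2753

Answer: 2753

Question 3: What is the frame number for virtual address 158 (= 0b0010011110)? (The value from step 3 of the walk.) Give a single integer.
vaddr = 158: l1_idx=1, l2_idx=0
L1[1] = 0; L2[0][0] = 81

Answer: 81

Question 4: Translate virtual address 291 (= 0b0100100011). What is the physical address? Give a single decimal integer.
vaddr = 291 = 0b0100100011
Split: l1_idx=2, l2_idx=1, offset=3
L1[2] = 2
L2[2][1] = 99
paddr = 99 * 32 + 3 = 3171

Answer: 3171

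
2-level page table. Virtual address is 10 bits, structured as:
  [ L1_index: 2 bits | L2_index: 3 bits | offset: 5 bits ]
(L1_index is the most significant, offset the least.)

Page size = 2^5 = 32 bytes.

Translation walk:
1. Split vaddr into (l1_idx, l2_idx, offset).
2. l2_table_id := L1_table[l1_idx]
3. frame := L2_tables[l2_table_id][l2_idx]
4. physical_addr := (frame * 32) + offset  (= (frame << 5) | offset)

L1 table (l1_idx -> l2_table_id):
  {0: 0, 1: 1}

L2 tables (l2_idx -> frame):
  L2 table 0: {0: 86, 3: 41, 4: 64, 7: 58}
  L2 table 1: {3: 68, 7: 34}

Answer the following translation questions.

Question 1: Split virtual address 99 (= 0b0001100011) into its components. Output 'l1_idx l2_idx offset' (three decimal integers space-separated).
Answer: 0 3 3

Derivation:
vaddr = 99 = 0b0001100011
  top 2 bits -> l1_idx = 0
  next 3 bits -> l2_idx = 3
  bottom 5 bits -> offset = 3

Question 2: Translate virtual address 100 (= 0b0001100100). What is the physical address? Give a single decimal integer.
Answer: 1316

Derivation:
vaddr = 100 = 0b0001100100
Split: l1_idx=0, l2_idx=3, offset=4
L1[0] = 0
L2[0][3] = 41
paddr = 41 * 32 + 4 = 1316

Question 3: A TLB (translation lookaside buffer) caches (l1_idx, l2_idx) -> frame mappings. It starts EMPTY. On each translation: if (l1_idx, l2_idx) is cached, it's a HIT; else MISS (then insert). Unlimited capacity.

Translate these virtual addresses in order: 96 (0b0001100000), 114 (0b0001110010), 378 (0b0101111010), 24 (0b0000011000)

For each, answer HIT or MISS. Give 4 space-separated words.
Answer: MISS HIT MISS MISS

Derivation:
vaddr=96: (0,3) not in TLB -> MISS, insert
vaddr=114: (0,3) in TLB -> HIT
vaddr=378: (1,3) not in TLB -> MISS, insert
vaddr=24: (0,0) not in TLB -> MISS, insert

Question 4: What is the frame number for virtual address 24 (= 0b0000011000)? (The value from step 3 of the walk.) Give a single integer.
vaddr = 24: l1_idx=0, l2_idx=0
L1[0] = 0; L2[0][0] = 86

Answer: 86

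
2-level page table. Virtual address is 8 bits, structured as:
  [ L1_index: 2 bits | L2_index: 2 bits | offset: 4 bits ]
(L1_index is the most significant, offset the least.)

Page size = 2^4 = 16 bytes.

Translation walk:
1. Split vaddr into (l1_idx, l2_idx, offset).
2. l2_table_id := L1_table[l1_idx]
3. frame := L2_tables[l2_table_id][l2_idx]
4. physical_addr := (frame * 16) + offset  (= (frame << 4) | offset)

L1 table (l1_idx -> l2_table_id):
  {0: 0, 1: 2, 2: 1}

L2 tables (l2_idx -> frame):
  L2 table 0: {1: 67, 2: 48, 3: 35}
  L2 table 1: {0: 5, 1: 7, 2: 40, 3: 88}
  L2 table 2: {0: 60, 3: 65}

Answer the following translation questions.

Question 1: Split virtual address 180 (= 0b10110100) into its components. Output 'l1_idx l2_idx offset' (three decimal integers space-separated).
Answer: 2 3 4

Derivation:
vaddr = 180 = 0b10110100
  top 2 bits -> l1_idx = 2
  next 2 bits -> l2_idx = 3
  bottom 4 bits -> offset = 4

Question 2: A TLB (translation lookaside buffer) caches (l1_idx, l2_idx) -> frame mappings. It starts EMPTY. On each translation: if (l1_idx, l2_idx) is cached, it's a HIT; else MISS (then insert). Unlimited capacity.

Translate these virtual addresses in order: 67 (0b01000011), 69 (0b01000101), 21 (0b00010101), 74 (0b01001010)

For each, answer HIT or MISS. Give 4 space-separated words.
vaddr=67: (1,0) not in TLB -> MISS, insert
vaddr=69: (1,0) in TLB -> HIT
vaddr=21: (0,1) not in TLB -> MISS, insert
vaddr=74: (1,0) in TLB -> HIT

Answer: MISS HIT MISS HIT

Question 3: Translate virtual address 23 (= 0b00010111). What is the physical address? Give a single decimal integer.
Answer: 1079

Derivation:
vaddr = 23 = 0b00010111
Split: l1_idx=0, l2_idx=1, offset=7
L1[0] = 0
L2[0][1] = 67
paddr = 67 * 16 + 7 = 1079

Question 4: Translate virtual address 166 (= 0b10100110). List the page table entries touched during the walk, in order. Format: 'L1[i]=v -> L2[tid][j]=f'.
Answer: L1[2]=1 -> L2[1][2]=40

Derivation:
vaddr = 166 = 0b10100110
Split: l1_idx=2, l2_idx=2, offset=6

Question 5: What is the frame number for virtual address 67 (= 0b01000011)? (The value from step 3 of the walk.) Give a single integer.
Answer: 60

Derivation:
vaddr = 67: l1_idx=1, l2_idx=0
L1[1] = 2; L2[2][0] = 60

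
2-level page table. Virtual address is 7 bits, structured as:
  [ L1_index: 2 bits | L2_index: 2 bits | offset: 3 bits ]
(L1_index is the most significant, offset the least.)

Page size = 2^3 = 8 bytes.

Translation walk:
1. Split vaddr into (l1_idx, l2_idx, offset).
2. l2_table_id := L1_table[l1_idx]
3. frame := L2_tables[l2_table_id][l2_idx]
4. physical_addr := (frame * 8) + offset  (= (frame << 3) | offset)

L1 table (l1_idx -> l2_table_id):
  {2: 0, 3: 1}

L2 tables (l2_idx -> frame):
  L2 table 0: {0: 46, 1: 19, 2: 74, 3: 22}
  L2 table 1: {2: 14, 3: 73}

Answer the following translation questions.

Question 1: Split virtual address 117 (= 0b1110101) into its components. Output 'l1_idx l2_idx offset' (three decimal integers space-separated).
Answer: 3 2 5

Derivation:
vaddr = 117 = 0b1110101
  top 2 bits -> l1_idx = 3
  next 2 bits -> l2_idx = 2
  bottom 3 bits -> offset = 5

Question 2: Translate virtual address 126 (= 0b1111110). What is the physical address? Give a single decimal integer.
vaddr = 126 = 0b1111110
Split: l1_idx=3, l2_idx=3, offset=6
L1[3] = 1
L2[1][3] = 73
paddr = 73 * 8 + 6 = 590

Answer: 590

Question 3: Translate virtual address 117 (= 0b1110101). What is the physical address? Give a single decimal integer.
Answer: 117

Derivation:
vaddr = 117 = 0b1110101
Split: l1_idx=3, l2_idx=2, offset=5
L1[3] = 1
L2[1][2] = 14
paddr = 14 * 8 + 5 = 117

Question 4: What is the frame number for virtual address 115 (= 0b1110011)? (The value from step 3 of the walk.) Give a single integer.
Answer: 14

Derivation:
vaddr = 115: l1_idx=3, l2_idx=2
L1[3] = 1; L2[1][2] = 14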